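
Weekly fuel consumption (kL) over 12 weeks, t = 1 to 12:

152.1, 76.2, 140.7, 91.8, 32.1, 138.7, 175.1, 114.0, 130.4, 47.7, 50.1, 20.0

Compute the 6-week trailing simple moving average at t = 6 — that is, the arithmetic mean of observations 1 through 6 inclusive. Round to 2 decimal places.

105.27

Sum of periods 1–6: 152.1 + 76.2 + 140.7 + 91.8 + 32.1 + 138.7 = 631.6
Divide by 6: 631.6 / 6 = 105.27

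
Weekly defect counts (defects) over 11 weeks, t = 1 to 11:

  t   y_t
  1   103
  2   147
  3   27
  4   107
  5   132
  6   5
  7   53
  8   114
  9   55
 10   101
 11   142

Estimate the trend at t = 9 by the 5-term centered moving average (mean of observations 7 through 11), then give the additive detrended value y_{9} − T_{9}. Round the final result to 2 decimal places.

-38.00

Trend T_9 = (53 + 114 + 55 + 101 + 142) / 5 = 465/5 = 93.0000
Detrended value: 55 − 93.0000 = -38.00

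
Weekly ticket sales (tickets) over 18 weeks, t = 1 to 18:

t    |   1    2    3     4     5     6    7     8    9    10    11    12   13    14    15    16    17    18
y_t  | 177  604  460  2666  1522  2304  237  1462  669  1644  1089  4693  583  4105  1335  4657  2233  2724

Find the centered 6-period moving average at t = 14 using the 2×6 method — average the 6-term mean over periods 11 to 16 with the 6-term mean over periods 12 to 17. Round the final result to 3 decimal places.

2839.000

Sum over 11–16: 1089 + 4693 + 583 + 4105 + 1335 + 4657 = 16462
Sum over 12–17: 4693 + 583 + 4105 + 1335 + 4657 + 2233 = 17606
CMA at t=14 = (16462 + 17606) / (2·6) = 34068 / 12 = 2839.000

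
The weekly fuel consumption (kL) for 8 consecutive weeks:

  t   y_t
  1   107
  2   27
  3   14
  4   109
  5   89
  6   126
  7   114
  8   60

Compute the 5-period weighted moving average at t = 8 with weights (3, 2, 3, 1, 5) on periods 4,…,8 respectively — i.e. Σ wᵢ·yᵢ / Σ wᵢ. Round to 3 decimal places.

92.643

Weighted sum: 3·109 + 2·89 + 3·126 + 1·114 + 5·60 = 327 + 178 + 378 + 114 + 300 = 1297
Weight total: 3 + 2 + 3 + 1 + 5 = 14
WMA = 1297 / 14 = 92.643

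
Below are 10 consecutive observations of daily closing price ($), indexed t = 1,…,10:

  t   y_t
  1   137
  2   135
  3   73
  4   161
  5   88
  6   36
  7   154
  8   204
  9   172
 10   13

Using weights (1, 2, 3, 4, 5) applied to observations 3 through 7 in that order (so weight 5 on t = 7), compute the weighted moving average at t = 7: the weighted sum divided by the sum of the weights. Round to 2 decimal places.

Weighted sum: 1·73 + 2·161 + 3·88 + 4·36 + 5·154 = 73 + 322 + 264 + 144 + 770 = 1573
Weight total: 1 + 2 + 3 + 4 + 5 = 15
WMA = 1573 / 15 = 104.87

104.87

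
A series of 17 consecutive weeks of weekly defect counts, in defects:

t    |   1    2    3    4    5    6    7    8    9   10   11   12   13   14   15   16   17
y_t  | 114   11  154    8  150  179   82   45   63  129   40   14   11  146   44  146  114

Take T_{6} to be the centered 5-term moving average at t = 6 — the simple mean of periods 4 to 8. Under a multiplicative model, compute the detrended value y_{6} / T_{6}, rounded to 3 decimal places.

1.929

Trend T_6 = (8 + 150 + 179 + 82 + 45) / 5 = 464/5 = 92.80000
Ratio to trend: 179 / 92.80000 = 1.929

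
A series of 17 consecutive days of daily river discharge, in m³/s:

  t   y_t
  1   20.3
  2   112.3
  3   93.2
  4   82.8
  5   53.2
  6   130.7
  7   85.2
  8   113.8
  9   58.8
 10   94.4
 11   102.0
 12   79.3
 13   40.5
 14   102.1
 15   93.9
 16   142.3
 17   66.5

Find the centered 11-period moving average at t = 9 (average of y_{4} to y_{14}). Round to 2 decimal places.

Sum of periods 4–14: 82.8 + 53.2 + 130.7 + 85.2 + 113.8 + 58.8 + 94.4 + 102.0 + 79.3 + 40.5 + 102.1 = 942.8
Divide by 11: 942.8 / 11 = 85.71

85.71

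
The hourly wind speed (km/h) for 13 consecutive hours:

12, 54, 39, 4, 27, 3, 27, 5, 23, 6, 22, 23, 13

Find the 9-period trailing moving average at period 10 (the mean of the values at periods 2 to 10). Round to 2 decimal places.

20.89

Sum of periods 2–10: 54 + 39 + 4 + 27 + 3 + 27 + 5 + 23 + 6 = 188
Divide by 9: 188 / 9 = 20.89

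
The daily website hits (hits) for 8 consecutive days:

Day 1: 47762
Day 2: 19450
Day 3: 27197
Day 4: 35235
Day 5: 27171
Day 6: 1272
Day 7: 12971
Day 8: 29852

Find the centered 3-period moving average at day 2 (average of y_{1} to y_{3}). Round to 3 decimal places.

31469.667

Sum of periods 1–3: 47762 + 19450 + 27197 = 94409
Divide by 3: 94409 / 3 = 31469.667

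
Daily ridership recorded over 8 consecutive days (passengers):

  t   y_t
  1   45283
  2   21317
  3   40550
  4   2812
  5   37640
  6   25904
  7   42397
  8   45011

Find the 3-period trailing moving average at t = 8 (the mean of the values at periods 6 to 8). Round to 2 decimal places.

37770.67

Sum of periods 6–8: 25904 + 42397 + 45011 = 113312
Divide by 3: 113312 / 3 = 37770.67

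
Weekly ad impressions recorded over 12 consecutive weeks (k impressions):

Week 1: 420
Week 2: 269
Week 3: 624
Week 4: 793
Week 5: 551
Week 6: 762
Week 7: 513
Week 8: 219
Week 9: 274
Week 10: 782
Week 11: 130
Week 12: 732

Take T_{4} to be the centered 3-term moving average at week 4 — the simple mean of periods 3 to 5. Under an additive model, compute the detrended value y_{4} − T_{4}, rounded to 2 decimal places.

Trend T_4 = (624 + 793 + 551) / 3 = 1968/3 = 656.0000
Detrended value: 793 − 656.0000 = 137.00

137.00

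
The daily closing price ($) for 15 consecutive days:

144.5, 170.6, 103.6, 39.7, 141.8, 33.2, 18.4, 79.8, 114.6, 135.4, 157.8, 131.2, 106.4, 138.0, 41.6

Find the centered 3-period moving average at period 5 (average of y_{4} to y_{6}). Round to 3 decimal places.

71.567

Sum of periods 4–6: 39.7 + 141.8 + 33.2 = 214.7
Divide by 3: 214.7 / 3 = 71.567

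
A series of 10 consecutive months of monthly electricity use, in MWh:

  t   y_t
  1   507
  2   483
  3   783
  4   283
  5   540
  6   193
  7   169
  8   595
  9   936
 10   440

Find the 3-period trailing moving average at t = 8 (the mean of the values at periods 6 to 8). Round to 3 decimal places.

Sum of periods 6–8: 193 + 169 + 595 = 957
Divide by 3: 957 / 3 = 319.000

319.000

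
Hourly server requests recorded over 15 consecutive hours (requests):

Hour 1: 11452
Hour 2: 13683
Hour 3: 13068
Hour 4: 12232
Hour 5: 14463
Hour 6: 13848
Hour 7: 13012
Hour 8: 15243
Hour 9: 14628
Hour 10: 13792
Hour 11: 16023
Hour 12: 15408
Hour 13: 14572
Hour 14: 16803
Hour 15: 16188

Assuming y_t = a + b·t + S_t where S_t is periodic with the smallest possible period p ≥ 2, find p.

First differences y_{t+1} − y_t: 2231, -615, -836, 2231, -615, -836, 2231, -615, …
The difference pattern repeats every 3 terms and not for any smaller step, so p = 3.

3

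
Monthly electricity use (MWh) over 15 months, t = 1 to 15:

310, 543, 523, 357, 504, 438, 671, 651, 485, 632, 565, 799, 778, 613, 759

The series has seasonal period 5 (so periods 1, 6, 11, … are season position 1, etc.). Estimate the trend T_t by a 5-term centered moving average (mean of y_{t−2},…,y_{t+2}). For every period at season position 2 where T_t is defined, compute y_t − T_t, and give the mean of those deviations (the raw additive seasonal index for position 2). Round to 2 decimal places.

121.40

Season position 2 occurs at t = 7, 12 (where T_t is defined).
t=7: T_7 = 549.8000; y_7 − T_7 = 671 − 549.8000 = 121.2000
t=12: T_12 = 677.4000; y_12 − T_12 = 799 − 677.4000 = 121.6000
Mean deviation: (121.2000 + 121.6000) / 2 = 121.40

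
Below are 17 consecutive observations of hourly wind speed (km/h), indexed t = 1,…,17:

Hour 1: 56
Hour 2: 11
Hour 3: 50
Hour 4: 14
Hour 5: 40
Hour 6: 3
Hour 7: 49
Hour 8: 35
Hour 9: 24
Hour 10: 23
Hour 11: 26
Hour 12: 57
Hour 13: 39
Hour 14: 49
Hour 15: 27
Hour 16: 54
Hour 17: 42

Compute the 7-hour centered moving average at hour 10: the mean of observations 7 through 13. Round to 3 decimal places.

Sum of periods 7–13: 49 + 35 + 24 + 23 + 26 + 57 + 39 = 253
Divide by 7: 253 / 7 = 36.143

36.143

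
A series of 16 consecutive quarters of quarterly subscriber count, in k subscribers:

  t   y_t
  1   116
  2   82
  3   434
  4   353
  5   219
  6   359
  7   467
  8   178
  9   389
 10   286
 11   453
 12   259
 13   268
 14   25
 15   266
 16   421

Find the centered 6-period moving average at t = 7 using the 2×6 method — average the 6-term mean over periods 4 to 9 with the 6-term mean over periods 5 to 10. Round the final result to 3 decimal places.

Sum over 4–9: 353 + 219 + 359 + 467 + 178 + 389 = 1965
Sum over 5–10: 219 + 359 + 467 + 178 + 389 + 286 = 1898
CMA at t=7 = (1965 + 1898) / (2·6) = 3863 / 12 = 321.917

321.917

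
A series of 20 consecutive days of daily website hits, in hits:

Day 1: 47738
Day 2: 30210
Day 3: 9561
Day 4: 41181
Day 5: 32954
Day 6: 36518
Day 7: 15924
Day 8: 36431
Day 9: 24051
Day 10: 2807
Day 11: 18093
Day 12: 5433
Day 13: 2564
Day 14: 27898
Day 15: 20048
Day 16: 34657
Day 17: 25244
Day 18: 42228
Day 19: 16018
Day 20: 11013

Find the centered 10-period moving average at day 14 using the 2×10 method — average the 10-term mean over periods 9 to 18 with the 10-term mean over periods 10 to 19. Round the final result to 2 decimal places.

Sum over 9–18: 24051 + 2807 + 18093 + 5433 + 2564 + 27898 + 20048 + 34657 + 25244 + 42228 = 203023
Sum over 10–19: 2807 + 18093 + 5433 + 2564 + 27898 + 20048 + 34657 + 25244 + 42228 + 16018 = 194990
CMA at t=14 = (203023 + 194990) / (2·10) = 398013 / 20 = 19900.65

19900.65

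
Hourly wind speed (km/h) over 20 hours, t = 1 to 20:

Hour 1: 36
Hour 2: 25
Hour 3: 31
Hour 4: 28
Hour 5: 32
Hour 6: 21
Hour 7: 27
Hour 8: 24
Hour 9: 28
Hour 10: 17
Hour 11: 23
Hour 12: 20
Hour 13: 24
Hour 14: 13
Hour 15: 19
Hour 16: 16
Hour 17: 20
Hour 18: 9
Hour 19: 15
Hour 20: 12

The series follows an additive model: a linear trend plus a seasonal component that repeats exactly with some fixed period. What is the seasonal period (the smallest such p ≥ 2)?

First differences y_{t+1} − y_t: -11, 6, -3, 4, -11, 6, -3, 4, -11, 6, …
The difference pattern repeats every 4 terms and not for any smaller step, so p = 4.

4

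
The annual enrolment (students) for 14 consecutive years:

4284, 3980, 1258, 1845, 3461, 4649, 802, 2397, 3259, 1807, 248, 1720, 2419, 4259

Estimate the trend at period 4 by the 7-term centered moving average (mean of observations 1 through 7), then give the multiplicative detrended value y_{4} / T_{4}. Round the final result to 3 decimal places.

0.637

Trend T_4 = (4284 + 3980 + 1258 + 1845 + 3461 + 4649 + 802) / 7 = 20279/7 = 2897.00000
Ratio to trend: 1845 / 2897.00000 = 0.637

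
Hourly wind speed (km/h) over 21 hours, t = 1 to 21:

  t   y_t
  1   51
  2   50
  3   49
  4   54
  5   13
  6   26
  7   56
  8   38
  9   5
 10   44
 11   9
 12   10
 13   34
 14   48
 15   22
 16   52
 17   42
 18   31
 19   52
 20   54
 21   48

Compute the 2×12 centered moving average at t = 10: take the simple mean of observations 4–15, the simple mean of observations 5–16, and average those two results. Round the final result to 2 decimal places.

Sum over 4–15: 54 + 13 + 26 + 56 + 38 + 5 + 44 + 9 + 10 + 34 + 48 + 22 = 359
Sum over 5–16: 13 + 26 + 56 + 38 + 5 + 44 + 9 + 10 + 34 + 48 + 22 + 52 = 357
CMA at t=10 = (359 + 357) / (2·12) = 716 / 24 = 29.83

29.83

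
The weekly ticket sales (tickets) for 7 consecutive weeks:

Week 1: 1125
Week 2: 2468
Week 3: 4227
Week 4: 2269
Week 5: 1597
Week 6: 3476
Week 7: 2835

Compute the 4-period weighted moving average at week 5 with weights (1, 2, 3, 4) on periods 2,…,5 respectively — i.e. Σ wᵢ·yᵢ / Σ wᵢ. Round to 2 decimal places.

Weighted sum: 1·2468 + 2·4227 + 3·2269 + 4·1597 = 2468 + 8454 + 6807 + 6388 = 24117
Weight total: 1 + 2 + 3 + 4 = 10
WMA = 24117 / 10 = 2411.70

2411.70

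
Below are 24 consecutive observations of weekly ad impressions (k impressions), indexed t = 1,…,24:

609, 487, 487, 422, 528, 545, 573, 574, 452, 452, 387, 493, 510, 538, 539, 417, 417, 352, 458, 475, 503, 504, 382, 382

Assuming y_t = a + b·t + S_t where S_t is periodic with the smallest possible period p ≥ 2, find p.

First differences y_{t+1} − y_t: -122, 0, -65, 106, 17, 28, 1, -122, 0, -65, 106, 17, 28, 1, -122, 0, …
The difference pattern repeats every 7 terms and not for any smaller step, so p = 7.

7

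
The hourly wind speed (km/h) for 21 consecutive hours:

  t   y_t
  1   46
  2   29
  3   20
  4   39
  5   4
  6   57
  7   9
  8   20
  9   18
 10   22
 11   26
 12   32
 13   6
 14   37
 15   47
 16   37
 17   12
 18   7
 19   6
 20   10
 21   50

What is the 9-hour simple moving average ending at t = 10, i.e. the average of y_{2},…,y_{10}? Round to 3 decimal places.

Sum of periods 2–10: 29 + 20 + 39 + 4 + 57 + 9 + 20 + 18 + 22 = 218
Divide by 9: 218 / 9 = 24.222

24.222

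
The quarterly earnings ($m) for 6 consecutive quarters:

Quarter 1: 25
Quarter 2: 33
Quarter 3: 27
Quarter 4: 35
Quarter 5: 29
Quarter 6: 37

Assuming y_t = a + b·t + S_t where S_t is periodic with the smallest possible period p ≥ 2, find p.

First differences y_{t+1} − y_t: 8, -6, 8, -6, 8, …
The difference pattern repeats every 2 terms and not for any smaller step, so p = 2.

2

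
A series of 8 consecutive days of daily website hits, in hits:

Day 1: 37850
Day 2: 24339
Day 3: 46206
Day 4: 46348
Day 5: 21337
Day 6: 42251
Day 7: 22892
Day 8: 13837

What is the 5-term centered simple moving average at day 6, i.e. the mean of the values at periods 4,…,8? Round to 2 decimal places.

29333.00

Sum of periods 4–8: 46348 + 21337 + 42251 + 22892 + 13837 = 146665
Divide by 5: 146665 / 5 = 29333.00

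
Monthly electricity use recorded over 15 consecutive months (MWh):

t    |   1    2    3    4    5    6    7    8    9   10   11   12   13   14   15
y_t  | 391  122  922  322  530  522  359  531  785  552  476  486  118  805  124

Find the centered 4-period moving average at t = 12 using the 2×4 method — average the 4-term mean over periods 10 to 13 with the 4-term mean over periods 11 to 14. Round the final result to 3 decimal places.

439.625

Sum over 10–13: 552 + 476 + 486 + 118 = 1632
Sum over 11–14: 476 + 486 + 118 + 805 = 1885
CMA at t=12 = (1632 + 1885) / (2·4) = 3517 / 8 = 439.625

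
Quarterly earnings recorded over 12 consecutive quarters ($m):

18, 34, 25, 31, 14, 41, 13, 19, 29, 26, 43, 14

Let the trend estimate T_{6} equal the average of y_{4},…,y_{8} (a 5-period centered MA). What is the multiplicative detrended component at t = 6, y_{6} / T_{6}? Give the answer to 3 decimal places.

Trend T_6 = (31 + 14 + 41 + 13 + 19) / 5 = 118/5 = 23.60000
Ratio to trend: 41 / 23.60000 = 1.737

1.737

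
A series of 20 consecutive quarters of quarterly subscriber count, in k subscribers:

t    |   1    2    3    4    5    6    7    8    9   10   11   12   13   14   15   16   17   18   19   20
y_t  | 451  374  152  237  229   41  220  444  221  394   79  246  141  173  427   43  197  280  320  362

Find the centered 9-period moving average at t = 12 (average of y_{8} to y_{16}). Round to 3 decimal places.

Sum of periods 8–16: 444 + 221 + 394 + 79 + 246 + 141 + 173 + 427 + 43 = 2168
Divide by 9: 2168 / 9 = 240.889

240.889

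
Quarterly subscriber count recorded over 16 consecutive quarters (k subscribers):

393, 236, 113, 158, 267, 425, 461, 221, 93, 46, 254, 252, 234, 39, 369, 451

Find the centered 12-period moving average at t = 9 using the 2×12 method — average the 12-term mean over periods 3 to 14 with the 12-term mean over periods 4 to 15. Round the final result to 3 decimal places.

224.250

Sum over 3–14: 113 + 158 + 267 + 425 + 461 + 221 + 93 + 46 + 254 + 252 + 234 + 39 = 2563
Sum over 4–15: 158 + 267 + 425 + 461 + 221 + 93 + 46 + 254 + 252 + 234 + 39 + 369 = 2819
CMA at t=9 = (2563 + 2819) / (2·12) = 5382 / 24 = 224.250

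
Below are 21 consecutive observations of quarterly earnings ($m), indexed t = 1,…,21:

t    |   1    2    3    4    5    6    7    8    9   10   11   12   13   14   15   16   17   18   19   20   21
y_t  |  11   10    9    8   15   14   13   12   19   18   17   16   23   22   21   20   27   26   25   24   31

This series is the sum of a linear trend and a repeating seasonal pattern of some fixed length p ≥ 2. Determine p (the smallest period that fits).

4

First differences y_{t+1} − y_t: -1, -1, -1, 7, -1, -1, -1, 7, -1, -1, …
The difference pattern repeats every 4 terms and not for any smaller step, so p = 4.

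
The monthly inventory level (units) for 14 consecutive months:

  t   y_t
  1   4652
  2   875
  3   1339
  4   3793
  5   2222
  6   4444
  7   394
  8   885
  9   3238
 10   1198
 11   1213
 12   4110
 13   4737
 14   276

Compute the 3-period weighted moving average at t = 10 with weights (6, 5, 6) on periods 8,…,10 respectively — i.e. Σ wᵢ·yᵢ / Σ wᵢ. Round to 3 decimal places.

1687.529

Weighted sum: 6·885 + 5·3238 + 6·1198 = 5310 + 16190 + 7188 = 28688
Weight total: 6 + 5 + 6 = 17
WMA = 28688 / 17 = 1687.529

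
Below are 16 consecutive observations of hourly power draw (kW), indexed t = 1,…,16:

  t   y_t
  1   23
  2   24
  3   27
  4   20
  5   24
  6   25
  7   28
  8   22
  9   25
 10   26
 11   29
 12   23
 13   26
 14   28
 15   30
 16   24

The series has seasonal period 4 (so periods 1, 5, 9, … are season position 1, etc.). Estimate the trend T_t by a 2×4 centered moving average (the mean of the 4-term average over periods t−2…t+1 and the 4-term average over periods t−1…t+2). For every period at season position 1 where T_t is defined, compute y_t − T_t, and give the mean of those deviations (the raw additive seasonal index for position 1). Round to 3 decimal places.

-0.375

Season position 1 occurs at t = 5, 9, 13 (where T_t is defined).
t=5: T_5 = 24.12500; y_5 − T_5 = 24 − 24.12500 = -0.12500
t=9: T_9 = 25.37500; y_9 − T_9 = 25 − 25.37500 = -0.37500
t=13: T_13 = 26.62500; y_13 − T_13 = 26 − 26.62500 = -0.62500
Mean deviation: (-0.12500 + -0.37500 + -0.62500) / 3 = -0.375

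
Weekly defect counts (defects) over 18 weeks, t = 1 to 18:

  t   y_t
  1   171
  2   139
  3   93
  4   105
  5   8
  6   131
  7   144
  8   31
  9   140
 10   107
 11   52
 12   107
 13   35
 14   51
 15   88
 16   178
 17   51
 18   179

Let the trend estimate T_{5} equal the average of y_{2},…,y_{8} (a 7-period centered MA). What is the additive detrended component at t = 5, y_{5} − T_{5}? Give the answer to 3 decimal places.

-85.000

Trend T_5 = (139 + 93 + 105 + 8 + 131 + 144 + 31) / 7 = 651/7 = 93.00000
Detrended value: 8 − 93.00000 = -85.000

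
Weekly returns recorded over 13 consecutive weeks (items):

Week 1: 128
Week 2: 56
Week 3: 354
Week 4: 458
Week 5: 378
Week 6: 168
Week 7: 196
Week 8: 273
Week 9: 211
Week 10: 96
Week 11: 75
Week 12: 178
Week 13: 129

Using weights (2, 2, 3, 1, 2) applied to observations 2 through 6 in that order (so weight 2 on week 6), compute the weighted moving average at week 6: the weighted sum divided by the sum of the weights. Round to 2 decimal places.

Weighted sum: 2·56 + 2·354 + 3·458 + 1·378 + 2·168 = 112 + 708 + 1374 + 378 + 336 = 2908
Weight total: 2 + 2 + 3 + 1 + 2 = 10
WMA = 2908 / 10 = 290.80

290.80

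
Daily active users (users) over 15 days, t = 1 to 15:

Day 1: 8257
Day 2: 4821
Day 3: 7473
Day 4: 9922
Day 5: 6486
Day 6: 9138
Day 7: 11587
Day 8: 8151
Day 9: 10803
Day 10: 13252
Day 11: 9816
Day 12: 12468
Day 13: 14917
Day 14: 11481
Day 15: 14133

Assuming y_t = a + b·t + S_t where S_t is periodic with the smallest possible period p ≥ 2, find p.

First differences y_{t+1} − y_t: -3436, 2652, 2449, -3436, 2652, 2449, -3436, 2652, …
The difference pattern repeats every 3 terms and not for any smaller step, so p = 3.

3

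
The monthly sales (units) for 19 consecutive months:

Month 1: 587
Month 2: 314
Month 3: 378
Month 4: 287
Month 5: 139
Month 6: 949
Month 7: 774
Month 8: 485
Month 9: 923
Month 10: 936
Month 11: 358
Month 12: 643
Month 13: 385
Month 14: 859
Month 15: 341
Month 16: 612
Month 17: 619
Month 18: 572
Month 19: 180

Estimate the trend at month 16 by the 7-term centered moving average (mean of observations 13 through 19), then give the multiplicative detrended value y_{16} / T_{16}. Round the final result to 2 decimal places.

1.20

Trend T_16 = (385 + 859 + 341 + 612 + 619 + 572 + 180) / 7 = 3568/7 = 509.7143
Ratio to trend: 612 / 509.7143 = 1.20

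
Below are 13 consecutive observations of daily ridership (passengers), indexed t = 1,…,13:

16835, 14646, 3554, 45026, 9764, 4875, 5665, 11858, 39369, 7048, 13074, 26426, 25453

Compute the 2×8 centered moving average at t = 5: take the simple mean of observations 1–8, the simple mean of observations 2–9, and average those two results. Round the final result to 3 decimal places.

Sum over 1–8: 16835 + 14646 + 3554 + 45026 + 9764 + 4875 + 5665 + 11858 = 112223
Sum over 2–9: 14646 + 3554 + 45026 + 9764 + 4875 + 5665 + 11858 + 39369 = 134757
CMA at t=5 = (112223 + 134757) / (2·8) = 246980 / 16 = 15436.250

15436.250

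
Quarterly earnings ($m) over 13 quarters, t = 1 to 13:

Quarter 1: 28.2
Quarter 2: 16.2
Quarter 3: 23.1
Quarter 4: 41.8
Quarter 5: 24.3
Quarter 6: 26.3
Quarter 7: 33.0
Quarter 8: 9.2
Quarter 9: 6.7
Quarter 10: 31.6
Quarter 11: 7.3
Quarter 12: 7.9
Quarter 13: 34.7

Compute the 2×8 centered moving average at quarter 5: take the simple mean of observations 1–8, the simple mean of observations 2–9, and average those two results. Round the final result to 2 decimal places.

Sum over 1–8: 28.2 + 16.2 + 23.1 + 41.8 + 24.3 + 26.3 + 33.0 + 9.2 = 202.1
Sum over 2–9: 16.2 + 23.1 + 41.8 + 24.3 + 26.3 + 33.0 + 9.2 + 6.7 = 180.6
CMA at t=5 = (202.1 + 180.6) / (2·8) = 382.7 / 16 = 23.92

23.92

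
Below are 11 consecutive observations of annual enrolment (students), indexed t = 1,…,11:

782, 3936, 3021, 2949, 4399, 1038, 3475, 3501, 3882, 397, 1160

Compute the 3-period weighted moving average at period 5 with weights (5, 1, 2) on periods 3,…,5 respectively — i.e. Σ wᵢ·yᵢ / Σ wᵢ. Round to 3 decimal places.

3356.500

Weighted sum: 5·3021 + 1·2949 + 2·4399 = 15105 + 2949 + 8798 = 26852
Weight total: 5 + 1 + 2 = 8
WMA = 26852 / 8 = 3356.500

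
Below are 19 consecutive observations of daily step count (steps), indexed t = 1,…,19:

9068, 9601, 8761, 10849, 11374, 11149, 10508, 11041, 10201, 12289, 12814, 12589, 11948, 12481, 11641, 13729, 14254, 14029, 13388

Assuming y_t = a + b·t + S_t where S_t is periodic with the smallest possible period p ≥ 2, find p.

First differences y_{t+1} − y_t: 533, -840, 2088, 525, -225, -641, 533, -840, 2088, 525, -225, -641, 533, -840, …
The difference pattern repeats every 6 terms and not for any smaller step, so p = 6.

6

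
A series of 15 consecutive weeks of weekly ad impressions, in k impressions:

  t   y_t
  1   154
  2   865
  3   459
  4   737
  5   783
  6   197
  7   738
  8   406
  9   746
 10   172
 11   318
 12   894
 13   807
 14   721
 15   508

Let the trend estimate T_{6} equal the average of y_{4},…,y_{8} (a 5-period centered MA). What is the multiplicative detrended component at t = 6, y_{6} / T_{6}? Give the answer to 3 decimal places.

Trend T_6 = (737 + 783 + 197 + 738 + 406) / 5 = 2861/5 = 572.20000
Ratio to trend: 197 / 572.20000 = 0.344

0.344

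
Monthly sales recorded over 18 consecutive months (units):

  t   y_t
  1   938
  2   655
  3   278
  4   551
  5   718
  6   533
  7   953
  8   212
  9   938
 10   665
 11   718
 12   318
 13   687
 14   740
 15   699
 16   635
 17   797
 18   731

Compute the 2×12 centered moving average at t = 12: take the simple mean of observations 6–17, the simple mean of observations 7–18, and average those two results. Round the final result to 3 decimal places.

666.167

Sum over 6–17: 533 + 953 + 212 + 938 + 665 + 718 + 318 + 687 + 740 + 699 + 635 + 797 = 7895
Sum over 7–18: 953 + 212 + 938 + 665 + 718 + 318 + 687 + 740 + 699 + 635 + 797 + 731 = 8093
CMA at t=12 = (7895 + 8093) / (2·12) = 15988 / 24 = 666.167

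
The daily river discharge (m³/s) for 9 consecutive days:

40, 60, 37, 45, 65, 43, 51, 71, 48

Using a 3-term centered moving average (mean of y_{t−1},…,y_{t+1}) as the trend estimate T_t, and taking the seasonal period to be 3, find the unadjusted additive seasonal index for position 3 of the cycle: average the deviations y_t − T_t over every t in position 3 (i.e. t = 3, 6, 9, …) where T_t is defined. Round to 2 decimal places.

Season position 3 occurs at t = 3, 6 (where T_t is defined).
t=3: T_3 = 47.3333; y_3 − T_3 = 37 − 47.3333 = -10.3333
t=6: T_6 = 53.0000; y_6 − T_6 = 43 − 53.0000 = -10.0000
Mean deviation: (-10.3333 + -10.0000) / 2 = -10.17

-10.17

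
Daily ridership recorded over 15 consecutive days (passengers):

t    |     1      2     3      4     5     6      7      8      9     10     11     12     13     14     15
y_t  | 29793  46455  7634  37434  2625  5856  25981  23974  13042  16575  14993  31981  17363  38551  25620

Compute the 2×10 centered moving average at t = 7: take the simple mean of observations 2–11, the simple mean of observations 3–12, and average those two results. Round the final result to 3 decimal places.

18733.200

Sum over 2–11: 46455 + 7634 + 37434 + 2625 + 5856 + 25981 + 23974 + 13042 + 16575 + 14993 = 194569
Sum over 3–12: 7634 + 37434 + 2625 + 5856 + 25981 + 23974 + 13042 + 16575 + 14993 + 31981 = 180095
CMA at t=7 = (194569 + 180095) / (2·10) = 374664 / 20 = 18733.200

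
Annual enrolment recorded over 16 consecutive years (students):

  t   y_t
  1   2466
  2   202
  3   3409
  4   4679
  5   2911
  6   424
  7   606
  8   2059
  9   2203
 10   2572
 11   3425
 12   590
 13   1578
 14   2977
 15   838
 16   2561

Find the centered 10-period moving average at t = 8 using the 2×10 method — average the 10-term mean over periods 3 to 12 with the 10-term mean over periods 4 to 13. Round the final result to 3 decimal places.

Sum over 3–12: 3409 + 4679 + 2911 + 424 + 606 + 2059 + 2203 + 2572 + 3425 + 590 = 22878
Sum over 4–13: 4679 + 2911 + 424 + 606 + 2059 + 2203 + 2572 + 3425 + 590 + 1578 = 21047
CMA at t=8 = (22878 + 21047) / (2·10) = 43925 / 20 = 2196.250

2196.250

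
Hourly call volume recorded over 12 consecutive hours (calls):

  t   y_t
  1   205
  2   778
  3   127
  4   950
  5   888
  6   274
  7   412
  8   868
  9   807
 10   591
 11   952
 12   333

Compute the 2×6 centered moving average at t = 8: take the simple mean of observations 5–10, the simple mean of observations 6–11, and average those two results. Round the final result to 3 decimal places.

Sum over 5–10: 888 + 274 + 412 + 868 + 807 + 591 = 3840
Sum over 6–11: 274 + 412 + 868 + 807 + 591 + 952 = 3904
CMA at t=8 = (3840 + 3904) / (2·6) = 7744 / 12 = 645.333

645.333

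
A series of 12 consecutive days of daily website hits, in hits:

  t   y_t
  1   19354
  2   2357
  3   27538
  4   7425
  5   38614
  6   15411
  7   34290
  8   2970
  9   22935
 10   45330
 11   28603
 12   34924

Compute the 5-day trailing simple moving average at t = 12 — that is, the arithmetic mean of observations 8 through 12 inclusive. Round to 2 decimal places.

Sum of periods 8–12: 2970 + 22935 + 45330 + 28603 + 34924 = 134762
Divide by 5: 134762 / 5 = 26952.40

26952.40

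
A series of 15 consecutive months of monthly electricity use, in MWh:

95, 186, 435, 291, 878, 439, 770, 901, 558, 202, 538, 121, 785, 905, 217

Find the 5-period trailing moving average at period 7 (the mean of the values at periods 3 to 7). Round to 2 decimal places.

Sum of periods 3–7: 435 + 291 + 878 + 439 + 770 = 2813
Divide by 5: 2813 / 5 = 562.60

562.60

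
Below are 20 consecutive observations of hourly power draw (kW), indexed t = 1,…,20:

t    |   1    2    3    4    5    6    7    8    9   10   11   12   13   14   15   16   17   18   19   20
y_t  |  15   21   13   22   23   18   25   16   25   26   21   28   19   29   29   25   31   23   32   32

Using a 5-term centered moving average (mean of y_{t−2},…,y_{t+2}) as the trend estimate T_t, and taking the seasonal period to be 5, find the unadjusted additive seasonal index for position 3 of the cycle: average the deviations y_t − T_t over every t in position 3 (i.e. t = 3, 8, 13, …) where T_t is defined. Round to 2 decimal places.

-5.90

Season position 3 occurs at t = 3, 8, 13, 18 (where T_t is defined).
t=3: T_3 = 18.8000; y_3 − T_3 = 13 − 18.8000 = -5.8000
t=8: T_8 = 22.0000; y_8 − T_8 = 16 − 22.0000 = -6.0000
t=13: T_13 = 25.2000; y_13 − T_13 = 19 − 25.2000 = -6.2000
t=18: T_18 = 28.6000; y_18 − T_18 = 23 − 28.6000 = -5.6000
Mean deviation: (-5.8000 + -6.0000 + -6.2000 + -5.6000) / 4 = -5.90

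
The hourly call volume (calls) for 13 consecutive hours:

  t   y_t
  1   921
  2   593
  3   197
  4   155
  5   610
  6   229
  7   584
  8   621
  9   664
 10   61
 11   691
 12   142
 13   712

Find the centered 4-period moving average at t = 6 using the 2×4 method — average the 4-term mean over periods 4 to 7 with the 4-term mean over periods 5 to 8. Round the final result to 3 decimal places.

452.750

Sum over 4–7: 155 + 610 + 229 + 584 = 1578
Sum over 5–8: 610 + 229 + 584 + 621 = 2044
CMA at t=6 = (1578 + 2044) / (2·4) = 3622 / 8 = 452.750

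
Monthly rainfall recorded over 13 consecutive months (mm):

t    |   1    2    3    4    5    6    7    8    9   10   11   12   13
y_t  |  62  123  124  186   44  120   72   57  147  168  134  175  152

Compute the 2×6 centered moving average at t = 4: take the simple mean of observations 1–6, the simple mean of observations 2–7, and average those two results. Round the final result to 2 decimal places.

110.67

Sum over 1–6: 62 + 123 + 124 + 186 + 44 + 120 = 659
Sum over 2–7: 123 + 124 + 186 + 44 + 120 + 72 = 669
CMA at t=4 = (659 + 669) / (2·6) = 1328 / 12 = 110.67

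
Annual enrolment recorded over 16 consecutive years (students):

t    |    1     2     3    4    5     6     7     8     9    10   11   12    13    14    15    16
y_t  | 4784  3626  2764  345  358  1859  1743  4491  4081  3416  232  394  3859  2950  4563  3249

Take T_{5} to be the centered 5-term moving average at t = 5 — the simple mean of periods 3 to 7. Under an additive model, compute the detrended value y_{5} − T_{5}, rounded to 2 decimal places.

Trend T_5 = (2764 + 345 + 358 + 1859 + 1743) / 5 = 7069/5 = 1413.8000
Detrended value: 358 − 1413.8000 = -1055.80

-1055.80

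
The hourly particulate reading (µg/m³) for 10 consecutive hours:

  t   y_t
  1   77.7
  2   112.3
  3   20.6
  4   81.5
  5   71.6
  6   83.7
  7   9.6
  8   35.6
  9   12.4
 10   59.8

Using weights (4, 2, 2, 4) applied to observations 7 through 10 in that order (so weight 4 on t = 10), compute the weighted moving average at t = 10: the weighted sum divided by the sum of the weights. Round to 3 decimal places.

31.133

Weighted sum: 4·9.6 + 2·35.6 + 2·12.4 + 4·59.8 = 38.4 + 71.2 + 24.8 + 239.2 = 373.6
Weight total: 4 + 2 + 2 + 4 = 12
WMA = 373.6 / 12 = 31.133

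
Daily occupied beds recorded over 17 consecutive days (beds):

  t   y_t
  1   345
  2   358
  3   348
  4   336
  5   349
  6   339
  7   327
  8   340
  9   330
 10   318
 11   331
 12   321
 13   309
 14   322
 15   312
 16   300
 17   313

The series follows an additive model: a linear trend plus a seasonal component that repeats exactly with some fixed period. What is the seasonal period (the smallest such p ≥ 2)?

3

First differences y_{t+1} − y_t: 13, -10, -12, 13, -10, -12, 13, -10, …
The difference pattern repeats every 3 terms and not for any smaller step, so p = 3.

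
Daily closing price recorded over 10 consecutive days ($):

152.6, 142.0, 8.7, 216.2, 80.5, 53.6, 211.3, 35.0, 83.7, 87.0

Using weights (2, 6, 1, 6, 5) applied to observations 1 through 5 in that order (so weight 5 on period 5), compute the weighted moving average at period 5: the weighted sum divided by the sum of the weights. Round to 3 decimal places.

143.280

Weighted sum: 2·152.6 + 6·142.0 + 1·8.7 + 6·216.2 + 5·80.5 = 305.2 + 852.0 + 8.7 + 1297.2 + 402.5 = 2865.6
Weight total: 2 + 6 + 1 + 6 + 5 = 20
WMA = 2865.6 / 20 = 143.280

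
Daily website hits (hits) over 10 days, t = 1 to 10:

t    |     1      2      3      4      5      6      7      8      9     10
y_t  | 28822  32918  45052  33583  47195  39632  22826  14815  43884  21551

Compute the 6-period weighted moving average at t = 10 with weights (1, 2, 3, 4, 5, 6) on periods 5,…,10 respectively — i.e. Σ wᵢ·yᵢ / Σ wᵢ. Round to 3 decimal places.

Weighted sum: 1·47195 + 2·39632 + 3·22826 + 4·14815 + 5·43884 + 6·21551 = 47195 + 79264 + 68478 + 59260 + 219420 + 129306 = 602923
Weight total: 1 + 2 + 3 + 4 + 5 + 6 = 21
WMA = 602923 / 21 = 28710.619

28710.619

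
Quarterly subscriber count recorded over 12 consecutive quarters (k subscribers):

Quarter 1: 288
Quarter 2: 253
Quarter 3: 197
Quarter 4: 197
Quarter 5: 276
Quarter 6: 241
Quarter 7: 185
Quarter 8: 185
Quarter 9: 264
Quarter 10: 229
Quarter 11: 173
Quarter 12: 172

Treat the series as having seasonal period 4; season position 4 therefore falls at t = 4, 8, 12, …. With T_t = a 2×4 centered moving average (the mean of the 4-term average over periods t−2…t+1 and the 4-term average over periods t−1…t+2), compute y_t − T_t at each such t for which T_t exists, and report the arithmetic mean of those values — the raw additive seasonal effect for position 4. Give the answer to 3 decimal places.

-32.250

Season position 4 occurs at t = 4, 8 (where T_t is defined).
t=4: T_4 = 229.25000; y_4 − T_4 = 197 − 229.25000 = -32.25000
t=8: T_8 = 217.25000; y_8 − T_8 = 185 − 217.25000 = -32.25000
Mean deviation: (-32.25000 + -32.25000) / 2 = -32.250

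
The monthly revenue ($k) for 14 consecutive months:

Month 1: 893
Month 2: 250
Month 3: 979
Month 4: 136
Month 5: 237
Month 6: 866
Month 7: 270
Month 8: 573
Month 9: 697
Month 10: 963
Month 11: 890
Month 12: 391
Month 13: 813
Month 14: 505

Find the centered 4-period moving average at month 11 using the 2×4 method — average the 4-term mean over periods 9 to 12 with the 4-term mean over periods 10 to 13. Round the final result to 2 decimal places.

Sum over 9–12: 697 + 963 + 890 + 391 = 2941
Sum over 10–13: 963 + 890 + 391 + 813 = 3057
CMA at t=11 = (2941 + 3057) / (2·4) = 5998 / 8 = 749.75

749.75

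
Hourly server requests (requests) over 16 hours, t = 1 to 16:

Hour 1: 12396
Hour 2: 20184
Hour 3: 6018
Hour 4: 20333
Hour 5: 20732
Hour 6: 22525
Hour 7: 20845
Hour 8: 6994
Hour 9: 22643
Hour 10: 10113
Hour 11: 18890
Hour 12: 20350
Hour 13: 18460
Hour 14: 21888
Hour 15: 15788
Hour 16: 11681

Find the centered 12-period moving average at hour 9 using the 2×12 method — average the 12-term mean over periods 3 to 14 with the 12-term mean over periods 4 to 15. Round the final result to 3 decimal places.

Sum over 3–14: 6018 + 20333 + 20732 + 22525 + 20845 + 6994 + 22643 + 10113 + 18890 + 20350 + 18460 + 21888 = 209791
Sum over 4–15: 20333 + 20732 + 22525 + 20845 + 6994 + 22643 + 10113 + 18890 + 20350 + 18460 + 21888 + 15788 = 219561
CMA at t=9 = (209791 + 219561) / (2·12) = 429352 / 24 = 17889.667

17889.667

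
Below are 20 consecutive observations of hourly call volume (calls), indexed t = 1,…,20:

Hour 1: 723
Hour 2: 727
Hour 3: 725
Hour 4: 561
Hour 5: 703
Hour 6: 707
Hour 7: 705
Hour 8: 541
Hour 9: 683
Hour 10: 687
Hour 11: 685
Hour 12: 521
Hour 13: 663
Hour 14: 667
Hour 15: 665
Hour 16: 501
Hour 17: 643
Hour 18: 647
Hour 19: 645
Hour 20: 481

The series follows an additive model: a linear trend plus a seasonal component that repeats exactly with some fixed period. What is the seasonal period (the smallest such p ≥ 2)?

First differences y_{t+1} − y_t: 4, -2, -164, 142, 4, -2, -164, 142, 4, -2, …
The difference pattern repeats every 4 terms and not for any smaller step, so p = 4.

4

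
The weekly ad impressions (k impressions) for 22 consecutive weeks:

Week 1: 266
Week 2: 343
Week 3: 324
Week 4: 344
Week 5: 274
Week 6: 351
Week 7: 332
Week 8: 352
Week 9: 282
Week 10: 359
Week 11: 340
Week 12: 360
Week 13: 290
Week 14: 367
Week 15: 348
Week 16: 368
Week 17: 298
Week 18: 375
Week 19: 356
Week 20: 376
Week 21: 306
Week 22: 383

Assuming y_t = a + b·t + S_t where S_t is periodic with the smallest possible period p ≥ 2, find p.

4

First differences y_{t+1} − y_t: 77, -19, 20, -70, 77, -19, 20, -70, 77, -19, …
The difference pattern repeats every 4 terms and not for any smaller step, so p = 4.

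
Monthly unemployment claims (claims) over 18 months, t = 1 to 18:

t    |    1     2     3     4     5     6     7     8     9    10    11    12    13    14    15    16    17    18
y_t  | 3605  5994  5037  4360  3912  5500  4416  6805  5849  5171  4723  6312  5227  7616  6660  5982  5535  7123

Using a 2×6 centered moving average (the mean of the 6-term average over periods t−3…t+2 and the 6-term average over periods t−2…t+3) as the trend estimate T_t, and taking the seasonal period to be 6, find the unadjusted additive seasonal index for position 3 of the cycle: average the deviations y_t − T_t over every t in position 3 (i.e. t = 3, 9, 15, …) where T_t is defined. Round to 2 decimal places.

Season position 3 occurs at t = 9, 15 (where T_t is defined).
t=9: T_9 = 5478.3333; y_9 − T_9 = 5849 − 5478.3333 = 370.6667
t=15: T_15 = 6289.5833; y_15 − T_15 = 6660 − 6289.5833 = 370.4167
Mean deviation: (370.6667 + 370.4167) / 2 = 370.54

370.54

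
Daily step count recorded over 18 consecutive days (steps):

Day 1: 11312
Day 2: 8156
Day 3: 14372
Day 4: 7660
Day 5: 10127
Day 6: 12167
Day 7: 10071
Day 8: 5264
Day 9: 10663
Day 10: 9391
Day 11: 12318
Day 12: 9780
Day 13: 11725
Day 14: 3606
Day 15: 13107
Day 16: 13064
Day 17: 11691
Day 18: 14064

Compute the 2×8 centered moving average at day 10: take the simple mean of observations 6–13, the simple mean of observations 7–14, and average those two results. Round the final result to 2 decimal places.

Sum over 6–13: 12167 + 10071 + 5264 + 10663 + 9391 + 12318 + 9780 + 11725 = 81379
Sum over 7–14: 10071 + 5264 + 10663 + 9391 + 12318 + 9780 + 11725 + 3606 = 72818
CMA at t=10 = (81379 + 72818) / (2·8) = 154197 / 16 = 9637.31

9637.31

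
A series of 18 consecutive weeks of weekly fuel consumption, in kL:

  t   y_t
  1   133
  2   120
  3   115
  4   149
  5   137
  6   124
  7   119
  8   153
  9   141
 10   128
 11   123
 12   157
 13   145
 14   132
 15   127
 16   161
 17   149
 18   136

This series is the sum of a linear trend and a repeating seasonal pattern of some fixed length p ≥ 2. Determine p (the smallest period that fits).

First differences y_{t+1} − y_t: -13, -5, 34, -12, -13, -5, 34, -12, -13, -5, …
The difference pattern repeats every 4 terms and not for any smaller step, so p = 4.

4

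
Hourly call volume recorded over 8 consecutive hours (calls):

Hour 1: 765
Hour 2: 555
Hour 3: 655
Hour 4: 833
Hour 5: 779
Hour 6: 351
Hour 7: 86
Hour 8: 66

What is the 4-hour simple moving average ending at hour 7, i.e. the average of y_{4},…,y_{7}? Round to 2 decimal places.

Sum of periods 4–7: 833 + 779 + 351 + 86 = 2049
Divide by 4: 2049 / 4 = 512.25

512.25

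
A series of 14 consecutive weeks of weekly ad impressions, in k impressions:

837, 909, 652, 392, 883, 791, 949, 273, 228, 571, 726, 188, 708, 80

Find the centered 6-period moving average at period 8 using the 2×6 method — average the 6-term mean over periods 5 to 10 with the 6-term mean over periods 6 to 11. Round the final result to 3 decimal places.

Sum over 5–10: 883 + 791 + 949 + 273 + 228 + 571 = 3695
Sum over 6–11: 791 + 949 + 273 + 228 + 571 + 726 = 3538
CMA at t=8 = (3695 + 3538) / (2·6) = 7233 / 12 = 602.750

602.750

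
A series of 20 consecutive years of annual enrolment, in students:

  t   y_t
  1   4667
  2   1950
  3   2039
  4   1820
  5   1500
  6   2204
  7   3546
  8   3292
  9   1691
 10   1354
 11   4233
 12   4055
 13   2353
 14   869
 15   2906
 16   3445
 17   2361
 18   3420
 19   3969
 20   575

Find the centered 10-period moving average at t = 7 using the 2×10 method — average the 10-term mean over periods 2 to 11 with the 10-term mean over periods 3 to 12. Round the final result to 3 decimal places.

Sum over 2–11: 1950 + 2039 + 1820 + 1500 + 2204 + 3546 + 3292 + 1691 + 1354 + 4233 = 23629
Sum over 3–12: 2039 + 1820 + 1500 + 2204 + 3546 + 3292 + 1691 + 1354 + 4233 + 4055 = 25734
CMA at t=7 = (23629 + 25734) / (2·10) = 49363 / 20 = 2468.150

2468.150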